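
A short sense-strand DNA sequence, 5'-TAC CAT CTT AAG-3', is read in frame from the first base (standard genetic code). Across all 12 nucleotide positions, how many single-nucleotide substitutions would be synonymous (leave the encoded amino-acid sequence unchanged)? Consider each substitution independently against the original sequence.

Codon 1 (TAC, Tyr): 1 synonymous substitution.
Codon 2 (CAT, His): 1 synonymous substitution.
Codon 3 (CTT, Leu): 3 synonymous substitutions.
Codon 4 (AAG, Lys): 1 synonymous substitution.
Total: 1 + 1 + 3 + 1 = 6.

6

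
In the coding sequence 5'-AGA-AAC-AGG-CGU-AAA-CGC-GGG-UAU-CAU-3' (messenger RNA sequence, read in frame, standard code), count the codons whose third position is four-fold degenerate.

3

Codon 1 AGA (Arg): third position 2-fold.
Codon 2 AAC (Asn): third position 2-fold.
Codon 3 AGG (Arg): third position 2-fold.
Codon 4 CGU (Arg): third position 4-fold.
Codon 5 AAA (Lys): third position 2-fold.
Codon 6 CGC (Arg): third position 4-fold.
Codon 7 GGG (Gly): third position 4-fold.
Codon 8 UAU (Tyr): third position 2-fold.
Codon 9 CAU (His): third position 2-fold.
Four-fold degenerate third positions: 3.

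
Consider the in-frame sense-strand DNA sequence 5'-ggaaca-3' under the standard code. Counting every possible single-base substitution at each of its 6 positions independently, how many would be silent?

6

Codon 1 (GGA, Gly): 3 synonymous substitutions.
Codon 2 (ACA, Thr): 3 synonymous substitutions.
Total: 3 + 3 = 6.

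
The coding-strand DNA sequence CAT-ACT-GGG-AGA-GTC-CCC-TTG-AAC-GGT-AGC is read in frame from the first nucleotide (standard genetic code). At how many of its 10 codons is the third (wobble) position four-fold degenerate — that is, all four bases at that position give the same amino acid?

Codon 1 CAT (His): third position 2-fold.
Codon 2 ACT (Thr): third position 4-fold.
Codon 3 GGG (Gly): third position 4-fold.
Codon 4 AGA (Arg): third position 2-fold.
Codon 5 GTC (Val): third position 4-fold.
Codon 6 CCC (Pro): third position 4-fold.
Codon 7 TTG (Leu): third position 2-fold.
Codon 8 AAC (Asn): third position 2-fold.
Codon 9 GGT (Gly): third position 4-fold.
Codon 10 AGC (Ser): third position 2-fold.
Four-fold degenerate third positions: 5.

5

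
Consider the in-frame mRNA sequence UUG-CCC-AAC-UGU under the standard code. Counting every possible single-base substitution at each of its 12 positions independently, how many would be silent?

7

Codon 1 (UUG, Leu): 2 synonymous substitutions.
Codon 2 (CCC, Pro): 3 synonymous substitutions.
Codon 3 (AAC, Asn): 1 synonymous substitution.
Codon 4 (UGU, Cys): 1 synonymous substitution.
Total: 2 + 3 + 1 + 1 = 7.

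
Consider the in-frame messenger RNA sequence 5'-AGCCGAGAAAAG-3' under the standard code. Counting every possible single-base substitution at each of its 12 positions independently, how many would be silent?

7

Codon 1 (AGC, Ser): 1 synonymous substitution.
Codon 2 (CGA, Arg): 4 synonymous substitutions.
Codon 3 (GAA, Glu): 1 synonymous substitution.
Codon 4 (AAG, Lys): 1 synonymous substitution.
Total: 1 + 4 + 1 + 1 = 7.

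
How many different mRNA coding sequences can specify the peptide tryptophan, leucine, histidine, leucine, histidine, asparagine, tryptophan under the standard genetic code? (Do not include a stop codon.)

Trp: 1 codon.
Leu: 6 codons.
His: 2 codons.
Leu: 6 codons.
His: 2 codons.
Asn: 2 codons.
Trp: 1 codon.
1 × 6 × 2 × 6 × 2 × 2 × 1 = 288.

288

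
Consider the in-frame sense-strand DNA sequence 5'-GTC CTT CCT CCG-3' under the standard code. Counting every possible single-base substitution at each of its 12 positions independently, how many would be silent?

12

Codon 1 (GTC, Val): 3 synonymous substitutions.
Codon 2 (CTT, Leu): 3 synonymous substitutions.
Codon 3 (CCT, Pro): 3 synonymous substitutions.
Codon 4 (CCG, Pro): 3 synonymous substitutions.
Total: 3 + 3 + 3 + 3 = 12.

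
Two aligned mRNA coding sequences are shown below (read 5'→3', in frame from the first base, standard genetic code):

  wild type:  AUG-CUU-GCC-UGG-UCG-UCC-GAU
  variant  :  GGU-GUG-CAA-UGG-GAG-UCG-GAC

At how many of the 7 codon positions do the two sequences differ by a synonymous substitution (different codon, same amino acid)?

2

Codon 1: AUG Met / GGU Gly — nonsynonymous.
Codon 2: CUU Leu / GUG Val — nonsynonymous.
Codon 3: GCC Ala / CAA Gln — nonsynonymous.
Codon 4: UGG Trp / UGG Trp — identical.
Codon 5: UCG Ser / GAG Glu — nonsynonymous.
Codon 6: UCC Ser / UCG Ser — synonymous.
Codon 7: GAU Asp / GAC Asp — synonymous.
Synonymous differences: 2.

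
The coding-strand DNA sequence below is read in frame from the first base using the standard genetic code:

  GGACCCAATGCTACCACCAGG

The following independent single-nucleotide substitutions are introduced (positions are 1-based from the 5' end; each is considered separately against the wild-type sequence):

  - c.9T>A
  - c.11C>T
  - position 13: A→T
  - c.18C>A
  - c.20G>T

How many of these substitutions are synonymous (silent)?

1

Codon 3: AAT (Asn) → AAA (Lys) — missense.
Codon 4: GCT (Ala) → GTT (Val) — missense.
Codon 5: ACC (Thr) → TCC (Ser) — missense.
Codon 6: ACC (Thr) → ACA (Thr) — synonymous.
Codon 7: AGG (Arg) → ATG (Met) — missense.
Synonymous: 1 of 5.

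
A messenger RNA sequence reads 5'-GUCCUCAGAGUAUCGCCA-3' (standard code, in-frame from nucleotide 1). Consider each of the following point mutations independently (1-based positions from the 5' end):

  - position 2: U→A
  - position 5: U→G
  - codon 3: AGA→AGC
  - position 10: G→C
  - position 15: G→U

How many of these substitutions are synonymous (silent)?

Codon 1: GUC (Val) → GAC (Asp) — missense.
Codon 2: CUC (Leu) → CGC (Arg) — missense.
Codon 3: AGA (Arg) → AGC (Ser) — missense.
Codon 4: GUA (Val) → CUA (Leu) — missense.
Codon 5: UCG (Ser) → UCU (Ser) — synonymous.
Synonymous: 1 of 5.

1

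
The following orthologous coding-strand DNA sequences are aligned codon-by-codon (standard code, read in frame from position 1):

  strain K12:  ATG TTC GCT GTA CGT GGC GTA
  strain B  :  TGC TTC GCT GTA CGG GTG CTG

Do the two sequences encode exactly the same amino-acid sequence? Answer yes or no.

no

Codon 1: ATG Met / TGC Cys — nonsynonymous.
Codon 2: TTC Phe / TTC Phe — identical.
Codon 3: GCT Ala / GCT Ala — identical.
Codon 4: GTA Val / GTA Val — identical.
Codon 5: CGT Arg / CGG Arg — synonymous.
Codon 6: GGC Gly / GTG Val — nonsynonymous.
Codon 7: GTA Val / CTG Leu — nonsynonymous.
Nonsynonymous differences: 3 → different protein.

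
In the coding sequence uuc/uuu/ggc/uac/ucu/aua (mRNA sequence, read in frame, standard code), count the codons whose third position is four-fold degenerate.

Codon 1 UUC (Phe): third position 2-fold.
Codon 2 UUU (Phe): third position 2-fold.
Codon 3 GGC (Gly): third position 4-fold.
Codon 4 UAC (Tyr): third position 2-fold.
Codon 5 UCU (Ser): third position 4-fold.
Codon 6 AUA (Ile): third position 3-fold.
Four-fold degenerate third positions: 2.

2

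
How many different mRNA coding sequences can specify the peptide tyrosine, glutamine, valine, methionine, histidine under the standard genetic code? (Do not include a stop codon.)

32

Tyr: 2 codons.
Gln: 2 codons.
Val: 4 codons.
Met: 1 codon.
His: 2 codons.
2 × 2 × 4 × 1 × 2 = 32.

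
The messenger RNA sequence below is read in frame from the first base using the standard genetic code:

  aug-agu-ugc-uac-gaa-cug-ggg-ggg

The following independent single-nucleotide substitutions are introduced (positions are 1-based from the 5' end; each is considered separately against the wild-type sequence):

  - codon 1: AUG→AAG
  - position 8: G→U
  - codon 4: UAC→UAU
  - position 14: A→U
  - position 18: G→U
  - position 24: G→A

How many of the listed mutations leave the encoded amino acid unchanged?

Codon 1: AUG (Met) → AAG (Lys) — missense.
Codon 3: UGC (Cys) → UUC (Phe) — missense.
Codon 4: UAC (Tyr) → UAU (Tyr) — synonymous.
Codon 5: GAA (Glu) → GUA (Val) — missense.
Codon 6: CUG (Leu) → CUU (Leu) — synonymous.
Codon 8: GGG (Gly) → GGA (Gly) — synonymous.
Synonymous: 3 of 6.

3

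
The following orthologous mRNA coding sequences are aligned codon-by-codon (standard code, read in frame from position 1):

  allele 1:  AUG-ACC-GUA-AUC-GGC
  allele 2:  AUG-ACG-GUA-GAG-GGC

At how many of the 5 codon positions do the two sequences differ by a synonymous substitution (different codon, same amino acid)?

1

Codon 1: AUG Met / AUG Met — identical.
Codon 2: ACC Thr / ACG Thr — synonymous.
Codon 3: GUA Val / GUA Val — identical.
Codon 4: AUC Ile / GAG Glu — nonsynonymous.
Codon 5: GGC Gly / GGC Gly — identical.
Synonymous differences: 1.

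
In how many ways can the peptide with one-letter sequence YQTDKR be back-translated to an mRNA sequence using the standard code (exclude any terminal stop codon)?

384

Tyr: 2 codons.
Gln: 2 codons.
Thr: 4 codons.
Asp: 2 codons.
Lys: 2 codons.
Arg: 6 codons.
2 × 2 × 4 × 2 × 2 × 6 = 384.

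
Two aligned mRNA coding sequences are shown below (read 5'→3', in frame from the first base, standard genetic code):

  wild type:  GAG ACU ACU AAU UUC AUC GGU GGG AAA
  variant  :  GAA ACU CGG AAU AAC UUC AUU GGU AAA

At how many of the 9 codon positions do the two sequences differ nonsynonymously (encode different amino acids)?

Codon 1: GAG Glu / GAA Glu — synonymous.
Codon 2: ACU Thr / ACU Thr — identical.
Codon 3: ACU Thr / CGG Arg — nonsynonymous.
Codon 4: AAU Asn / AAU Asn — identical.
Codon 5: UUC Phe / AAC Asn — nonsynonymous.
Codon 6: AUC Ile / UUC Phe — nonsynonymous.
Codon 7: GGU Gly / AUU Ile — nonsynonymous.
Codon 8: GGG Gly / GGU Gly — synonymous.
Codon 9: AAA Lys / AAA Lys — identical.
Nonsynonymous differences: 4.

4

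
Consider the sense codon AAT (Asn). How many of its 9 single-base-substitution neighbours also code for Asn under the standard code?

Position 1: none → 0 synonymous.
Position 2: none → 0 synonymous.
Position 3: AAC → 1 synonymous.
Total: 0 + 0 + 1 = 1.

1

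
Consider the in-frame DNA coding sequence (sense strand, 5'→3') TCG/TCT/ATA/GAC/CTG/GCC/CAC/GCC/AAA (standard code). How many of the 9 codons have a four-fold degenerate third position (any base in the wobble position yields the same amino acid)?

5

Codon 1 TCG (Ser): third position 4-fold.
Codon 2 TCT (Ser): third position 4-fold.
Codon 3 ATA (Ile): third position 3-fold.
Codon 4 GAC (Asp): third position 2-fold.
Codon 5 CTG (Leu): third position 4-fold.
Codon 6 GCC (Ala): third position 4-fold.
Codon 7 CAC (His): third position 2-fold.
Codon 8 GCC (Ala): third position 4-fold.
Codon 9 AAA (Lys): third position 2-fold.
Four-fold degenerate third positions: 5.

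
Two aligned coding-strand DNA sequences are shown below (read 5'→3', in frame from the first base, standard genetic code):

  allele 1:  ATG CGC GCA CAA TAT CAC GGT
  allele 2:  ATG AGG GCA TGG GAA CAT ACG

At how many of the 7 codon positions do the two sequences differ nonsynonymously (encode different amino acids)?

3

Codon 1: ATG Met / ATG Met — identical.
Codon 2: CGC Arg / AGG Arg — synonymous.
Codon 3: GCA Ala / GCA Ala — identical.
Codon 4: CAA Gln / TGG Trp — nonsynonymous.
Codon 5: TAT Tyr / GAA Glu — nonsynonymous.
Codon 6: CAC His / CAT His — synonymous.
Codon 7: GGT Gly / ACG Thr — nonsynonymous.
Nonsynonymous differences: 3.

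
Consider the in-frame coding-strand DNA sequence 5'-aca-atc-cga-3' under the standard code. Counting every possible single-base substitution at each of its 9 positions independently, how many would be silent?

9

Codon 1 (ACA, Thr): 3 synonymous substitutions.
Codon 2 (ATC, Ile): 2 synonymous substitutions.
Codon 3 (CGA, Arg): 4 synonymous substitutions.
Total: 3 + 2 + 4 = 9.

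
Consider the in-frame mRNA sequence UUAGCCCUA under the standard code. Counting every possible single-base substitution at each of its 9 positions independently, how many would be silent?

9

Codon 1 (UUA, Leu): 2 synonymous substitutions.
Codon 2 (GCC, Ala): 3 synonymous substitutions.
Codon 3 (CUA, Leu): 4 synonymous substitutions.
Total: 2 + 3 + 4 = 9.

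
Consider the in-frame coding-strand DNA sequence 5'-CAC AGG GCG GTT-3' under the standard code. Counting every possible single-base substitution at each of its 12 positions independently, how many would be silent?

9

Codon 1 (CAC, His): 1 synonymous substitution.
Codon 2 (AGG, Arg): 2 synonymous substitutions.
Codon 3 (GCG, Ala): 3 synonymous substitutions.
Codon 4 (GTT, Val): 3 synonymous substitutions.
Total: 1 + 2 + 3 + 3 = 9.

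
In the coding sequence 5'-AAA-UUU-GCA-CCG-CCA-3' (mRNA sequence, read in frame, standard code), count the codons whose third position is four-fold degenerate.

Codon 1 AAA (Lys): third position 2-fold.
Codon 2 UUU (Phe): third position 2-fold.
Codon 3 GCA (Ala): third position 4-fold.
Codon 4 CCG (Pro): third position 4-fold.
Codon 5 CCA (Pro): third position 4-fold.
Four-fold degenerate third positions: 3.

3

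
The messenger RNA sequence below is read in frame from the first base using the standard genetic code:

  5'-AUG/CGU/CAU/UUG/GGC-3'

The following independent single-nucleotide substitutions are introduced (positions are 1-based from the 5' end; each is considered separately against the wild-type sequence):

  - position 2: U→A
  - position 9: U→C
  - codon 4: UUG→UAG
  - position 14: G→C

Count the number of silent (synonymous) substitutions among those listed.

Codon 1: AUG (Met) → AAG (Lys) — missense.
Codon 3: CAU (His) → CAC (His) — synonymous.
Codon 4: UUG (Leu) → UAG (Stop) — nonsense.
Codon 5: GGC (Gly) → GCC (Ala) — missense.
Synonymous: 1 of 4.

1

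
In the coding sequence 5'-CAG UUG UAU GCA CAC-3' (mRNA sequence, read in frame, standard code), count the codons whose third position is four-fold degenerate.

1

Codon 1 CAG (Gln): third position 2-fold.
Codon 2 UUG (Leu): third position 2-fold.
Codon 3 UAU (Tyr): third position 2-fold.
Codon 4 GCA (Ala): third position 4-fold.
Codon 5 CAC (His): third position 2-fold.
Four-fold degenerate third positions: 1.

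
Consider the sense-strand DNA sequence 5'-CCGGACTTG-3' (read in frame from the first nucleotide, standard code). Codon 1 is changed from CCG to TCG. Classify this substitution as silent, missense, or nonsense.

Position 1 falls in codon 1: CCG → Pro.
After the substitution the codon is TCG → Ser.
Pro ≠ Ser, so this is a missense mutation.

missense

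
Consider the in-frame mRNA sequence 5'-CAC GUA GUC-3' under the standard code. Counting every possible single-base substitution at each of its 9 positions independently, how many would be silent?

7

Codon 1 (CAC, His): 1 synonymous substitution.
Codon 2 (GUA, Val): 3 synonymous substitutions.
Codon 3 (GUC, Val): 3 synonymous substitutions.
Total: 1 + 3 + 3 = 7.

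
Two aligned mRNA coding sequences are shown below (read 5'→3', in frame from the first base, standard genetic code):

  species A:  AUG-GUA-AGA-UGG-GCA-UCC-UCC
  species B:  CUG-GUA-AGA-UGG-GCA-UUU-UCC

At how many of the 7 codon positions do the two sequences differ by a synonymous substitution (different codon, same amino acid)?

0

Codon 1: AUG Met / CUG Leu — nonsynonymous.
Codon 2: GUA Val / GUA Val — identical.
Codon 3: AGA Arg / AGA Arg — identical.
Codon 4: UGG Trp / UGG Trp — identical.
Codon 5: GCA Ala / GCA Ala — identical.
Codon 6: UCC Ser / UUU Phe — nonsynonymous.
Codon 7: UCC Ser / UCC Ser — identical.
Synonymous differences: 0.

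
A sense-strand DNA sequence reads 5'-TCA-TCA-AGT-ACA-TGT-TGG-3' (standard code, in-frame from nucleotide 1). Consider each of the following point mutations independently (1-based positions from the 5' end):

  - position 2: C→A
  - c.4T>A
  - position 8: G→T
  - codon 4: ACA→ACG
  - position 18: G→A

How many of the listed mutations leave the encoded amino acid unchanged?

1

Codon 1: TCA (Ser) → TAA (Stop) — nonsense.
Codon 2: TCA (Ser) → ACA (Thr) — missense.
Codon 3: AGT (Ser) → ATT (Ile) — missense.
Codon 4: ACA (Thr) → ACG (Thr) — synonymous.
Codon 6: TGG (Trp) → TGA (Stop) — nonsense.
Synonymous: 1 of 5.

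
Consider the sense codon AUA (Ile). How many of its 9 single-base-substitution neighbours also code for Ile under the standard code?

2

Position 1: none → 0 synonymous.
Position 2: none → 0 synonymous.
Position 3: AUU, AUC → 2 synonymous.
Total: 0 + 0 + 2 = 2.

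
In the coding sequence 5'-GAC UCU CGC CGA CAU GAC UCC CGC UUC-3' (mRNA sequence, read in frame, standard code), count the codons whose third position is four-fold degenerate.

Codon 1 GAC (Asp): third position 2-fold.
Codon 2 UCU (Ser): third position 4-fold.
Codon 3 CGC (Arg): third position 4-fold.
Codon 4 CGA (Arg): third position 4-fold.
Codon 5 CAU (His): third position 2-fold.
Codon 6 GAC (Asp): third position 2-fold.
Codon 7 UCC (Ser): third position 4-fold.
Codon 8 CGC (Arg): third position 4-fold.
Codon 9 UUC (Phe): third position 2-fold.
Four-fold degenerate third positions: 5.

5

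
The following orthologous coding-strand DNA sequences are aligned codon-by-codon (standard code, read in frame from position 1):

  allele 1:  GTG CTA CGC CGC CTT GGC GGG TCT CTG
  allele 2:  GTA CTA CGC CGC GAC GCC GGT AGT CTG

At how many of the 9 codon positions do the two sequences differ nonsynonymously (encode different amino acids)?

2

Codon 1: GTG Val / GTA Val — synonymous.
Codon 2: CTA Leu / CTA Leu — identical.
Codon 3: CGC Arg / CGC Arg — identical.
Codon 4: CGC Arg / CGC Arg — identical.
Codon 5: CTT Leu / GAC Asp — nonsynonymous.
Codon 6: GGC Gly / GCC Ala — nonsynonymous.
Codon 7: GGG Gly / GGT Gly — synonymous.
Codon 8: TCT Ser / AGT Ser — synonymous.
Codon 9: CTG Leu / CTG Leu — identical.
Nonsynonymous differences: 2.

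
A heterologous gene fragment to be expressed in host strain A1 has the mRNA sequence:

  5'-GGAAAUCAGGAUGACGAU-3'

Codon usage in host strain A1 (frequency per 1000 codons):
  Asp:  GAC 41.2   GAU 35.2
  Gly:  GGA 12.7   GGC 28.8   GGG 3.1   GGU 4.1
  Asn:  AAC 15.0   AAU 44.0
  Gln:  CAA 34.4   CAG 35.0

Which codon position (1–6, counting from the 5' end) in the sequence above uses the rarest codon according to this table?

Codon 1 GGA (Gly): 12.7 per 1000.
Codon 2 AAU (Asn): 44.0 per 1000.
Codon 3 CAG (Gln): 35.0 per 1000.
Codon 4 GAU (Asp): 35.2 per 1000.
Codon 5 GAC (Asp): 41.2 per 1000.
Codon 6 GAU (Asp): 35.2 per 1000.
Lowest frequency is 12.7 at codon 1.

1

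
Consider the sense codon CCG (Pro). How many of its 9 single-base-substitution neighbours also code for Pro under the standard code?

3

Position 1: none → 0 synonymous.
Position 2: none → 0 synonymous.
Position 3: CCU, CCC, CCA → 3 synonymous.
Total: 0 + 0 + 3 = 3.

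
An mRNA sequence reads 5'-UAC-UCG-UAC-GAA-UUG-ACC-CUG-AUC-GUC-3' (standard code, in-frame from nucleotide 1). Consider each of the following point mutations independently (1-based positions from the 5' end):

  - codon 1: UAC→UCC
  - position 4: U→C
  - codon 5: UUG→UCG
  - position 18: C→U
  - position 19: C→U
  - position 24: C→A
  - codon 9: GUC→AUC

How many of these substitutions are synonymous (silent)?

3

Codon 1: UAC (Tyr) → UCC (Ser) — missense.
Codon 2: UCG (Ser) → CCG (Pro) — missense.
Codon 5: UUG (Leu) → UCG (Ser) — missense.
Codon 6: ACC (Thr) → ACU (Thr) — synonymous.
Codon 7: CUG (Leu) → UUG (Leu) — synonymous.
Codon 8: AUC (Ile) → AUA (Ile) — synonymous.
Codon 9: GUC (Val) → AUC (Ile) — missense.
Synonymous: 3 of 7.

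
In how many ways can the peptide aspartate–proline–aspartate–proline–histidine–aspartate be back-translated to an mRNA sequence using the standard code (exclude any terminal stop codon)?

Asp: 2 codons.
Pro: 4 codons.
Asp: 2 codons.
Pro: 4 codons.
His: 2 codons.
Asp: 2 codons.
2 × 4 × 2 × 4 × 2 × 2 = 256.

256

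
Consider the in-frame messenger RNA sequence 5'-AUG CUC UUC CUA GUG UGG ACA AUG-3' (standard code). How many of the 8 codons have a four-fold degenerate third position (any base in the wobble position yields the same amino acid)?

4

Codon 1 AUG (Met): third position 1-fold.
Codon 2 CUC (Leu): third position 4-fold.
Codon 3 UUC (Phe): third position 2-fold.
Codon 4 CUA (Leu): third position 4-fold.
Codon 5 GUG (Val): third position 4-fold.
Codon 6 UGG (Trp): third position 1-fold.
Codon 7 ACA (Thr): third position 4-fold.
Codon 8 AUG (Met): third position 1-fold.
Four-fold degenerate third positions: 4.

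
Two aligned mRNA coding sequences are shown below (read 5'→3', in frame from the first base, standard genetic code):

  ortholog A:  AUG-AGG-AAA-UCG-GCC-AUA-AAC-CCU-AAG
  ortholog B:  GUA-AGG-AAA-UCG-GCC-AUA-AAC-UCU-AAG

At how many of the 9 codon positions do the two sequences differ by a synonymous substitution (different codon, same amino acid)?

Codon 1: AUG Met / GUA Val — nonsynonymous.
Codon 2: AGG Arg / AGG Arg — identical.
Codon 3: AAA Lys / AAA Lys — identical.
Codon 4: UCG Ser / UCG Ser — identical.
Codon 5: GCC Ala / GCC Ala — identical.
Codon 6: AUA Ile / AUA Ile — identical.
Codon 7: AAC Asn / AAC Asn — identical.
Codon 8: CCU Pro / UCU Ser — nonsynonymous.
Codon 9: AAG Lys / AAG Lys — identical.
Synonymous differences: 0.

0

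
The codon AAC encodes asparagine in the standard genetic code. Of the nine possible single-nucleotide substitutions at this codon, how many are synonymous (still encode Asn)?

1

Position 1: none → 0 synonymous.
Position 2: none → 0 synonymous.
Position 3: AAU → 1 synonymous.
Total: 0 + 0 + 1 = 1.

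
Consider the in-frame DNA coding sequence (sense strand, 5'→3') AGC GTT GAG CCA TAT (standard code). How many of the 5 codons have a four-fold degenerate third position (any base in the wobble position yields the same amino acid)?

2

Codon 1 AGC (Ser): third position 2-fold.
Codon 2 GTT (Val): third position 4-fold.
Codon 3 GAG (Glu): third position 2-fold.
Codon 4 CCA (Pro): third position 4-fold.
Codon 5 TAT (Tyr): third position 2-fold.
Four-fold degenerate third positions: 2.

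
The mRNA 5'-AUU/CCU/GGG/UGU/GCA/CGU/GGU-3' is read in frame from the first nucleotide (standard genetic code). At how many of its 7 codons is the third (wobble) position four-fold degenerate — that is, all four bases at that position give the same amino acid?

5

Codon 1 AUU (Ile): third position 3-fold.
Codon 2 CCU (Pro): third position 4-fold.
Codon 3 GGG (Gly): third position 4-fold.
Codon 4 UGU (Cys): third position 2-fold.
Codon 5 GCA (Ala): third position 4-fold.
Codon 6 CGU (Arg): third position 4-fold.
Codon 7 GGU (Gly): third position 4-fold.
Four-fold degenerate third positions: 5.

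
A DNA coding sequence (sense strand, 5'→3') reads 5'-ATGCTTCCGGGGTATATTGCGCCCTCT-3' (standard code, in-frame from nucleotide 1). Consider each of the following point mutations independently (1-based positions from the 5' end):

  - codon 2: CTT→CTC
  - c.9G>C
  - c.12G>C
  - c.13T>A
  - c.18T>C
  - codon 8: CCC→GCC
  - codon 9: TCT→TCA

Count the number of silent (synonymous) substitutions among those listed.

5

Codon 2: CTT (Leu) → CTC (Leu) — synonymous.
Codon 3: CCG (Pro) → CCC (Pro) — synonymous.
Codon 4: GGG (Gly) → GGC (Gly) — synonymous.
Codon 5: TAT (Tyr) → AAT (Asn) — missense.
Codon 6: ATT (Ile) → ATC (Ile) — synonymous.
Codon 8: CCC (Pro) → GCC (Ala) — missense.
Codon 9: TCT (Ser) → TCA (Ser) — synonymous.
Synonymous: 5 of 7.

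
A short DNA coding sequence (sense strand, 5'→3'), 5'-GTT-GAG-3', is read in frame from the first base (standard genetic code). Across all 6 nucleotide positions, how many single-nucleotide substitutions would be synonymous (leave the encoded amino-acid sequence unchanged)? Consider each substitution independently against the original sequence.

4

Codon 1 (GTT, Val): 3 synonymous substitutions.
Codon 2 (GAG, Glu): 1 synonymous substitution.
Total: 3 + 1 = 4.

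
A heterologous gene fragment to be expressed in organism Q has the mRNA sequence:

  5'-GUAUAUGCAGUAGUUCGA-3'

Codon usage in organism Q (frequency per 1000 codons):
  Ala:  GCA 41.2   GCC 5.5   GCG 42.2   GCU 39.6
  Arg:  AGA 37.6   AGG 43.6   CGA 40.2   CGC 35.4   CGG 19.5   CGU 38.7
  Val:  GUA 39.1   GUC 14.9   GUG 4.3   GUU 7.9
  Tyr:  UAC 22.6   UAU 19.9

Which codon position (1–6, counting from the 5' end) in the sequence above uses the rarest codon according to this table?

Codon 1 GUA (Val): 39.1 per 1000.
Codon 2 UAU (Tyr): 19.9 per 1000.
Codon 3 GCA (Ala): 41.2 per 1000.
Codon 4 GUA (Val): 39.1 per 1000.
Codon 5 GUU (Val): 7.9 per 1000.
Codon 6 CGA (Arg): 40.2 per 1000.
Lowest frequency is 7.9 at codon 5.

5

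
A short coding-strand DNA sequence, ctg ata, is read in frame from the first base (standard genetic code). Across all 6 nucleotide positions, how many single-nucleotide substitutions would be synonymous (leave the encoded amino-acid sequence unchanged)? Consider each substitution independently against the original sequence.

6

Codon 1 (CTG, Leu): 4 synonymous substitutions.
Codon 2 (ATA, Ile): 2 synonymous substitutions.
Total: 4 + 2 = 6.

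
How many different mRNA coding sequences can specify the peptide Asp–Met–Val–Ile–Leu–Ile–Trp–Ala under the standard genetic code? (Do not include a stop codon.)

Asp: 2 codons.
Met: 1 codon.
Val: 4 codons.
Ile: 3 codons.
Leu: 6 codons.
Ile: 3 codons.
Trp: 1 codon.
Ala: 4 codons.
2 × 1 × 4 × 3 × 6 × 3 × 1 × 4 = 1728.

1728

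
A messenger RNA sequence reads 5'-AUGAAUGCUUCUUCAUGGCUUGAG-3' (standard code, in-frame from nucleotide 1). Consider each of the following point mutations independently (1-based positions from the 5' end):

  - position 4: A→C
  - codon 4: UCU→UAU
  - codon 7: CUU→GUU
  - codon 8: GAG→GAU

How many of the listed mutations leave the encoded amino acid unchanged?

Codon 2: AAU (Asn) → CAU (His) — missense.
Codon 4: UCU (Ser) → UAU (Tyr) — missense.
Codon 7: CUU (Leu) → GUU (Val) — missense.
Codon 8: GAG (Glu) → GAU (Asp) — missense.
Synonymous: 0 of 4.

0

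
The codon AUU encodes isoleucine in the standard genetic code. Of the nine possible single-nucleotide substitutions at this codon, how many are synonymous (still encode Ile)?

Position 1: none → 0 synonymous.
Position 2: none → 0 synonymous.
Position 3: AUC, AUA → 2 synonymous.
Total: 0 + 0 + 2 = 2.

2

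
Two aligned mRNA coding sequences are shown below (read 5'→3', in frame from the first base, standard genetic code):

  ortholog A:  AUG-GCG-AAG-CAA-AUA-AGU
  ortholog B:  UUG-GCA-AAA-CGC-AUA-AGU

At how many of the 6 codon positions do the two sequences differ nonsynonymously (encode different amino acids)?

2

Codon 1: AUG Met / UUG Leu — nonsynonymous.
Codon 2: GCG Ala / GCA Ala — synonymous.
Codon 3: AAG Lys / AAA Lys — synonymous.
Codon 4: CAA Gln / CGC Arg — nonsynonymous.
Codon 5: AUA Ile / AUA Ile — identical.
Codon 6: AGU Ser / AGU Ser — identical.
Nonsynonymous differences: 2.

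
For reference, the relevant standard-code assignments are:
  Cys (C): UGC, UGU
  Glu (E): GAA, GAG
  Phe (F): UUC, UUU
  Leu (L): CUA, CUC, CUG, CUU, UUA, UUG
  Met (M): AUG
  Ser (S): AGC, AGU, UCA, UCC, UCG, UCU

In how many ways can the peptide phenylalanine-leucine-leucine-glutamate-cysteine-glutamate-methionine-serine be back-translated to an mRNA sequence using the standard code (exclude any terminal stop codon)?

Phe: 2 codons.
Leu: 6 codons.
Leu: 6 codons.
Glu: 2 codons.
Cys: 2 codons.
Glu: 2 codons.
Met: 1 codon.
Ser: 6 codons.
2 × 6 × 6 × 2 × 2 × 2 × 1 × 6 = 3456.

3456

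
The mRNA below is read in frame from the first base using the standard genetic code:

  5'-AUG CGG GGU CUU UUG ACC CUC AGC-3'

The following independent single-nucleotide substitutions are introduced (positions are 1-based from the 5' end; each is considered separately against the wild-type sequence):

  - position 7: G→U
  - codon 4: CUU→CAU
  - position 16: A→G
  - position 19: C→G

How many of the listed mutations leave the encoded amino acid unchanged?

Codon 3: GGU (Gly) → UGU (Cys) — missense.
Codon 4: CUU (Leu) → CAU (His) — missense.
Codon 6: ACC (Thr) → GCC (Ala) — missense.
Codon 7: CUC (Leu) → GUC (Val) — missense.
Synonymous: 0 of 4.

0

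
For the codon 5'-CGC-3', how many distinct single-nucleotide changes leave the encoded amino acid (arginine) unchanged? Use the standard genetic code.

3

Position 1: none → 0 synonymous.
Position 2: none → 0 synonymous.
Position 3: CGU, CGA, CGG → 3 synonymous.
Total: 0 + 0 + 3 = 3.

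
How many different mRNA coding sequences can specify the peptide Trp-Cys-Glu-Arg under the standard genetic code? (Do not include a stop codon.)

24

Trp: 1 codon.
Cys: 2 codons.
Glu: 2 codons.
Arg: 6 codons.
1 × 2 × 2 × 6 = 24.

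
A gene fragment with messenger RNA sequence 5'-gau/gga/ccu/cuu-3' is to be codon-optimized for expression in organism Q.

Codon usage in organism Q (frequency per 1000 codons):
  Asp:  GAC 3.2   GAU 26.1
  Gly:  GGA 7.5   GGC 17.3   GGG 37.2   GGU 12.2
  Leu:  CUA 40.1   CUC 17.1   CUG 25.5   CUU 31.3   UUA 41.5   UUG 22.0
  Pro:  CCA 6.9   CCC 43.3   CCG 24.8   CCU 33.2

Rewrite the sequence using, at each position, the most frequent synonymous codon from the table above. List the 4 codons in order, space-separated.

Codon 1 (Asp): best is GAU at 26.1.
Codon 2 (Gly): best is GGG at 37.2.
Codon 3 (Pro): best is CCC at 43.3.
Codon 4 (Leu): best is UUA at 41.5.

GAU GGG CCC UUA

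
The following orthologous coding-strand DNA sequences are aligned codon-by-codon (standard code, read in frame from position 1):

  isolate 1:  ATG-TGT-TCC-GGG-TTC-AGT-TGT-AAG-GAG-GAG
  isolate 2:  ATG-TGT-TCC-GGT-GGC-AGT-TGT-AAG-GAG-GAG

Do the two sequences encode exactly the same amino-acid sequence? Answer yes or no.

no

Codon 1: ATG Met / ATG Met — identical.
Codon 2: TGT Cys / TGT Cys — identical.
Codon 3: TCC Ser / TCC Ser — identical.
Codon 4: GGG Gly / GGT Gly — synonymous.
Codon 5: TTC Phe / GGC Gly — nonsynonymous.
Codon 6: AGT Ser / AGT Ser — identical.
Codon 7: TGT Cys / TGT Cys — identical.
Codon 8: AAG Lys / AAG Lys — identical.
Codon 9: GAG Glu / GAG Glu — identical.
Codon 10: GAG Glu / GAG Glu — identical.
Nonsynonymous differences: 1 → different protein.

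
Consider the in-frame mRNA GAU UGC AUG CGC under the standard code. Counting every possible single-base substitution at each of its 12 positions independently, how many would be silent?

5

Codon 1 (GAU, Asp): 1 synonymous substitution.
Codon 2 (UGC, Cys): 1 synonymous substitution.
Codon 3 (AUG, Met): 0 synonymous substitutions.
Codon 4 (CGC, Arg): 3 synonymous substitutions.
Total: 1 + 1 + 0 + 3 = 5.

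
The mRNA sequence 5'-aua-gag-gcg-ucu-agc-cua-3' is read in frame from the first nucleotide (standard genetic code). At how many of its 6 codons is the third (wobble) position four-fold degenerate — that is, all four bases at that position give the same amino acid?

Codon 1 AUA (Ile): third position 3-fold.
Codon 2 GAG (Glu): third position 2-fold.
Codon 3 GCG (Ala): third position 4-fold.
Codon 4 UCU (Ser): third position 4-fold.
Codon 5 AGC (Ser): third position 2-fold.
Codon 6 CUA (Leu): third position 4-fold.
Four-fold degenerate third positions: 3.

3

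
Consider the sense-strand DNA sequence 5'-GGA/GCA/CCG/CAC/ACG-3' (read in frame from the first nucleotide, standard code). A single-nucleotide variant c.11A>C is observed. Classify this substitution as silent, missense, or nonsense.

missense

Position 11 falls in codon 4: CAC → His.
After the substitution the codon is CCC → Pro.
His ≠ Pro, so this is a missense mutation.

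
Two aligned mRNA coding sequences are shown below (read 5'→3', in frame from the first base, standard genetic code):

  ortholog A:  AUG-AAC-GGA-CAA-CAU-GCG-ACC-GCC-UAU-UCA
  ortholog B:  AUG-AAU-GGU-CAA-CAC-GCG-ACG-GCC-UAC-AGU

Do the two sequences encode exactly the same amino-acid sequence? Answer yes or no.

Codon 1: AUG Met / AUG Met — identical.
Codon 2: AAC Asn / AAU Asn — synonymous.
Codon 3: GGA Gly / GGU Gly — synonymous.
Codon 4: CAA Gln / CAA Gln — identical.
Codon 5: CAU His / CAC His — synonymous.
Codon 6: GCG Ala / GCG Ala — identical.
Codon 7: ACC Thr / ACG Thr — synonymous.
Codon 8: GCC Ala / GCC Ala — identical.
Codon 9: UAU Tyr / UAC Tyr — synonymous.
Codon 10: UCA Ser / AGU Ser — synonymous.
Nonsynonymous differences: 0 → same protein.

yes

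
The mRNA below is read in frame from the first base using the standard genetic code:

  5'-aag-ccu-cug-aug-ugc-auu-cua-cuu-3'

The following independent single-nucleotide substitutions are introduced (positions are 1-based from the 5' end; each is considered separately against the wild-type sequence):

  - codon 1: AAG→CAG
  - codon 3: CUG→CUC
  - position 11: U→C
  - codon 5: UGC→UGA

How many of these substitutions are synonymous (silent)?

Codon 1: AAG (Lys) → CAG (Gln) — missense.
Codon 3: CUG (Leu) → CUC (Leu) — synonymous.
Codon 4: AUG (Met) → ACG (Thr) — missense.
Codon 5: UGC (Cys) → UGA (Stop) — nonsense.
Synonymous: 1 of 4.

1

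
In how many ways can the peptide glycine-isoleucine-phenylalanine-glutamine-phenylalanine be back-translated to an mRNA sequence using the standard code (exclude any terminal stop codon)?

Gly: 4 codons.
Ile: 3 codons.
Phe: 2 codons.
Gln: 2 codons.
Phe: 2 codons.
4 × 3 × 2 × 2 × 2 = 96.

96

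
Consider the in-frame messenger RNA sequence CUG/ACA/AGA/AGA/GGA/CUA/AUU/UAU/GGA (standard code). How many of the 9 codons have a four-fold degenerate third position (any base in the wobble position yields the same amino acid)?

Codon 1 CUG (Leu): third position 4-fold.
Codon 2 ACA (Thr): third position 4-fold.
Codon 3 AGA (Arg): third position 2-fold.
Codon 4 AGA (Arg): third position 2-fold.
Codon 5 GGA (Gly): third position 4-fold.
Codon 6 CUA (Leu): third position 4-fold.
Codon 7 AUU (Ile): third position 3-fold.
Codon 8 UAU (Tyr): third position 2-fold.
Codon 9 GGA (Gly): third position 4-fold.
Four-fold degenerate third positions: 5.

5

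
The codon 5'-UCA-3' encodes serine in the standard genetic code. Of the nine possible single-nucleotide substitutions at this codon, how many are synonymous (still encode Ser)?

3

Position 1: none → 0 synonymous.
Position 2: none → 0 synonymous.
Position 3: UCU, UCC, UCG → 3 synonymous.
Total: 0 + 0 + 3 = 3.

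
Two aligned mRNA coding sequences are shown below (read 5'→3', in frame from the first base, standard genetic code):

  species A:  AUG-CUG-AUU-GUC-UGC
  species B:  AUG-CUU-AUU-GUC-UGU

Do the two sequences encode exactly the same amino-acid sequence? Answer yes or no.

yes

Codon 1: AUG Met / AUG Met — identical.
Codon 2: CUG Leu / CUU Leu — synonymous.
Codon 3: AUU Ile / AUU Ile — identical.
Codon 4: GUC Val / GUC Val — identical.
Codon 5: UGC Cys / UGU Cys — synonymous.
Nonsynonymous differences: 0 → same protein.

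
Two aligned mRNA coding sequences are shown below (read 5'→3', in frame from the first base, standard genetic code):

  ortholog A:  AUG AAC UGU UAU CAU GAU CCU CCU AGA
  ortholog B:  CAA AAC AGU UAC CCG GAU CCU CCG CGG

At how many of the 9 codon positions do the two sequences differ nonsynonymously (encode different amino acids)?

3

Codon 1: AUG Met / CAA Gln — nonsynonymous.
Codon 2: AAC Asn / AAC Asn — identical.
Codon 3: UGU Cys / AGU Ser — nonsynonymous.
Codon 4: UAU Tyr / UAC Tyr — synonymous.
Codon 5: CAU His / CCG Pro — nonsynonymous.
Codon 6: GAU Asp / GAU Asp — identical.
Codon 7: CCU Pro / CCU Pro — identical.
Codon 8: CCU Pro / CCG Pro — synonymous.
Codon 9: AGA Arg / CGG Arg — synonymous.
Nonsynonymous differences: 3.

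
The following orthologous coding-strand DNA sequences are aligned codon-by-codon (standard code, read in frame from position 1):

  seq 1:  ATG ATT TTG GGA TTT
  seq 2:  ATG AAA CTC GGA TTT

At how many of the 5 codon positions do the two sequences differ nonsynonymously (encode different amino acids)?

1

Codon 1: ATG Met / ATG Met — identical.
Codon 2: ATT Ile / AAA Lys — nonsynonymous.
Codon 3: TTG Leu / CTC Leu — synonymous.
Codon 4: GGA Gly / GGA Gly — identical.
Codon 5: TTT Phe / TTT Phe — identical.
Nonsynonymous differences: 1.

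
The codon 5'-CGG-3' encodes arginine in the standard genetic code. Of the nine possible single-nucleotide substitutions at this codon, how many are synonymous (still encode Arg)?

Position 1: AGG → 1 synonymous.
Position 2: none → 0 synonymous.
Position 3: CGU, CGC, CGA → 3 synonymous.
Total: 1 + 0 + 3 = 4.

4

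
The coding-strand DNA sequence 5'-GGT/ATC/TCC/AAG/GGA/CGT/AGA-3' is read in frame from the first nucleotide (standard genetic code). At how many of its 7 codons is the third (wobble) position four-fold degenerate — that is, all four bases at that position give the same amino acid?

4

Codon 1 GGT (Gly): third position 4-fold.
Codon 2 ATC (Ile): third position 3-fold.
Codon 3 TCC (Ser): third position 4-fold.
Codon 4 AAG (Lys): third position 2-fold.
Codon 5 GGA (Gly): third position 4-fold.
Codon 6 CGT (Arg): third position 4-fold.
Codon 7 AGA (Arg): third position 2-fold.
Four-fold degenerate third positions: 4.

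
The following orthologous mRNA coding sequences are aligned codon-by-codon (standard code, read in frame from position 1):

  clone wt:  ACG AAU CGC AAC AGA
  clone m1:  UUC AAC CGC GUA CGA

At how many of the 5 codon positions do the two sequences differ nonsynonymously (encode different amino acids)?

2

Codon 1: ACG Thr / UUC Phe — nonsynonymous.
Codon 2: AAU Asn / AAC Asn — synonymous.
Codon 3: CGC Arg / CGC Arg — identical.
Codon 4: AAC Asn / GUA Val — nonsynonymous.
Codon 5: AGA Arg / CGA Arg — synonymous.
Nonsynonymous differences: 2.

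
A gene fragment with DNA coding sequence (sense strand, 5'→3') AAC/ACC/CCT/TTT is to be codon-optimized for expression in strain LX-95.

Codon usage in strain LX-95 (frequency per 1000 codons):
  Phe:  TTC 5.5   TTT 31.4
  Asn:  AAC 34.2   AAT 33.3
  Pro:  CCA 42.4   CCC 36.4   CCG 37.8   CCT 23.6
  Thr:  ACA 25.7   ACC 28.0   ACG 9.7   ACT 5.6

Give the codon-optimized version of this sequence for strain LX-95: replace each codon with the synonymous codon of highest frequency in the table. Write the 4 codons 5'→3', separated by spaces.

Codon 1 (Asn): best is AAC at 34.2.
Codon 2 (Thr): best is ACC at 28.0.
Codon 3 (Pro): best is CCA at 42.4.
Codon 4 (Phe): best is TTT at 31.4.

AAC ACC CCA TTT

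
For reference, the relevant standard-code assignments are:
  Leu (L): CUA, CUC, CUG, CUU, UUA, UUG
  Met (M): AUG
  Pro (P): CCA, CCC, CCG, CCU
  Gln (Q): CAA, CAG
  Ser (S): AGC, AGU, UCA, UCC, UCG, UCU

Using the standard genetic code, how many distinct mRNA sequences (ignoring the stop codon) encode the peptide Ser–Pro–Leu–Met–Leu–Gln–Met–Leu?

10368

Ser: 6 codons.
Pro: 4 codons.
Leu: 6 codons.
Met: 1 codon.
Leu: 6 codons.
Gln: 2 codons.
Met: 1 codon.
Leu: 6 codons.
6 × 4 × 6 × 1 × 6 × 2 × 1 × 6 = 10368.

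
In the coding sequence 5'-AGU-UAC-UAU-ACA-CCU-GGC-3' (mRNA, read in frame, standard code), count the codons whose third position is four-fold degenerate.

Codon 1 AGU (Ser): third position 2-fold.
Codon 2 UAC (Tyr): third position 2-fold.
Codon 3 UAU (Tyr): third position 2-fold.
Codon 4 ACA (Thr): third position 4-fold.
Codon 5 CCU (Pro): third position 4-fold.
Codon 6 GGC (Gly): third position 4-fold.
Four-fold degenerate third positions: 3.

3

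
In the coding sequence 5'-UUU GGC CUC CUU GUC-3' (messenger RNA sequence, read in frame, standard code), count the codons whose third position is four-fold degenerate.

Codon 1 UUU (Phe): third position 2-fold.
Codon 2 GGC (Gly): third position 4-fold.
Codon 3 CUC (Leu): third position 4-fold.
Codon 4 CUU (Leu): third position 4-fold.
Codon 5 GUC (Val): third position 4-fold.
Four-fold degenerate third positions: 4.

4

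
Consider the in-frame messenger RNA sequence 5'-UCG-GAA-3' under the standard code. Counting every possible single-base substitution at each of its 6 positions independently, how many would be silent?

Codon 1 (UCG, Ser): 3 synonymous substitutions.
Codon 2 (GAA, Glu): 1 synonymous substitution.
Total: 3 + 1 = 4.

4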